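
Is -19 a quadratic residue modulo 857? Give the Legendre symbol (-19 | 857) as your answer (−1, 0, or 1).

First reduce: -19 ≡ 838 (mod 857).
Pull out 2: since 857 ≡ 1 (mod 8), (2/857) = +1.
Reciprocity: 419 ≡ 3 and 857 ≡ 1 (mod 4), so (419/857) = +(857/419).
Reduce top mod 419: now compute (19/419).
Reciprocity: 19 ≡ 3 and 419 ≡ 3 (mod 4), so (19/419) = −(419/19).
Reduce top mod 19: now compute (1/19).
Reached (1/19) = 1. Collecting the sign flips along the way, the symbol is -1.

-1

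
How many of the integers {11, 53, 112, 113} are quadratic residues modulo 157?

(11/157) = +1 → QR.
(53/157) = -1 → non-residue.
(112/157) = -1 → non-residue.
(113/157) = +1 → QR.
Total quadratic residues among the 4: 2.

2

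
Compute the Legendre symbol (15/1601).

Reciprocity: 15 ≡ 3 and 1601 ≡ 1 (mod 4), so (15/1601) = +(1601/15).
Reduce top mod 15: now compute (11/15).
Reciprocity: 11 ≡ 3 and 15 ≡ 3 (mod 4), so (11/15) = −(15/11).
Reduce top mod 11: now compute (4/11).
Pull out 2^2: since 11 ≡ 3 (mod 8), (2/11) = -1, so (2/11)^2 = +1.
Reached (1/11) = 1. Collecting the sign flips along the way, the symbol is -1.

-1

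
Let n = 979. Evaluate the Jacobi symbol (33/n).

0

Reciprocity: 33 ≡ 1 and 979 ≡ 3 (mod 4), so (33/979) = +(979/33).
Reduce top mod 33: now compute (22/33).
Pull out 2: since 33 ≡ 1 (mod 8), (2/33) = +1.
Reciprocity: 11 ≡ 3 and 33 ≡ 1 (mod 4), so (11/33) = +(33/11).
Reduce top mod 11: now compute (0/11).
Top reduces to 0: gcd > 1, so the symbol is 0.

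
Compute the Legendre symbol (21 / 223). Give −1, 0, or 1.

Euler's criterion: (21/223) ≡ 21^111 (mod 223).
21^2 ≡ 218 (mod 223)
21^4 ≡ 25 (mod 223)
21^8 ≡ 179 (mod 223)
21^16 ≡ 152 (mod 223)
21^32 ≡ 135 (mod 223)
21^64 ≡ 162 (mod 223)
21^111 = 21^(64+32+8+4+2+1) ≡ 222 (mod 223).
Result is 222 ≡ −1, so (21/223) = −1.

-1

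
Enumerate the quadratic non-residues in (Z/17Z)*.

Square k = 1,…,8 (k and 17−k give the same square):
1²=1, 2²=4, 3²=9, 4²=16, 5²≡8, 6²≡2, 7²≡15, 8²≡13 (mod 17).
The residues are {1, 2, 4, 8, 9, 13, 15, 16}; the non-residues are the remaining 8 nonzero classes.

3 5 6 7 10 11 12 14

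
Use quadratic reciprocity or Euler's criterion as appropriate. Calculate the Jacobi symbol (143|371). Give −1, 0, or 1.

Reciprocity: 143 ≡ 3 and 371 ≡ 3 (mod 4), so (143/371) = −(371/143).
Reduce top mod 143: now compute (85/143).
Reciprocity: 85 ≡ 1 and 143 ≡ 3 (mod 4), so (85/143) = +(143/85).
Reduce top mod 85: now compute (58/85).
Pull out 2: since 85 ≡ 5 (mod 8), (2/85) = -1.
Reciprocity: 29 ≡ 1 and 85 ≡ 1 (mod 4), so (29/85) = +(85/29).
Reduce top mod 29: now compute (27/29).
Reciprocity: 27 ≡ 3 and 29 ≡ 1 (mod 4), so (27/29) = +(29/27).
Reduce top mod 27: now compute (2/27).
Pull out 2: since 27 ≡ 3 (mod 8), (2/27) = -1.
Reached (1/27) = 1. Collecting the sign flips along the way, the symbol is -1.

-1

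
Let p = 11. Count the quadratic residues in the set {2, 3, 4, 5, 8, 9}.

4

(2/11) = -1 → non-residue.
(3/11) = +1 → QR.
(4/11) = +1 → QR.
(5/11) = +1 → QR.
(8/11) = -1 → non-residue.
(9/11) = +1 → QR.
Total quadratic residues among the 6: 4.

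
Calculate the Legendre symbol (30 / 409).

1

Euler's criterion: (30/409) ≡ 30^204 (mod 409).
30^2 ≡ 82 (mod 409)
30^4 ≡ 180 (mod 409)
30^8 ≡ 89 (mod 409)
30^16 ≡ 150 (mod 409)
30^32 ≡ 5 (mod 409)
30^64 ≡ 25 (mod 409)
30^128 ≡ 216 (mod 409)
30^204 = 30^(128+64+8+4) ≡ 1 (mod 409).
Result is 1, so (30/409) = 1.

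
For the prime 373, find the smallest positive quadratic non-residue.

(2/373) = −1, so 2 is the smallest positive non-residue mod 373.

2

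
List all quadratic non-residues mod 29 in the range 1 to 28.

2,3,8,10,11,12,14,15,17,18,19,21,26,27

Square k = 1,…,14 (k and 29−k give the same square):
1²=1, 2²=4, 3²=9, 4²=16, 5²=25, 6²≡7, 7²≡20, 8²≡6, 9²≡23, 10²≡13, 11²≡5, 12²≡28, 13²≡24, 14²≡22 (mod 29).
The residues are {1, 4, 5, 6, 7, 9, 13, 16, 20, 22, 23, 24, 25, 28}; the non-residues are the remaining 14 nonzero classes.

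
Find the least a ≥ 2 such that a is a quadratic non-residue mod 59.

2

(2/59) = −1, so 2 is the smallest positive non-residue mod 59.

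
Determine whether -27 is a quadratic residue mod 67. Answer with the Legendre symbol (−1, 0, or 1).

1

First reduce: -27 ≡ 40 (mod 67).
Pull out 2^3: since 67 ≡ 3 (mod 8), (2/67) = -1, so (2/67)^3 = -1.
Reciprocity: 5 ≡ 1 and 67 ≡ 3 (mod 4), so (5/67) = +(67/5).
Reduce top mod 5: now compute (2/5).
Pull out 2: since 5 ≡ 5 (mod 8), (2/5) = -1.
Reached (1/5) = 1. Collecting the sign flips along the way, the symbol is +1.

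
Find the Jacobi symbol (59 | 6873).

1

Reciprocity: 59 ≡ 3 and 6873 ≡ 1 (mod 4), so (59/6873) = +(6873/59).
Reduce top mod 59: now compute (29/59).
Reciprocity: 29 ≡ 1 and 59 ≡ 3 (mod 4), so (29/59) = +(59/29).
Reduce top mod 29: now compute (1/29).
Reached (1/29) = 1. Collecting the sign flips along the way, the symbol is +1.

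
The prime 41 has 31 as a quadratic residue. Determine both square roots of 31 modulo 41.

20, 21

41 ≡ 1 (mod 4), so we find a root by search.
Trying successive values, 20² = 400 ≡ 31 (mod 41). The other root is 41 − 20 = 21.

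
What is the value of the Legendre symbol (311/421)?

Reciprocity: 311 ≡ 3 and 421 ≡ 1 (mod 4), so (311/421) = +(421/311).
Reduce top mod 311: now compute (110/311).
Pull out 2: since 311 ≡ 7 (mod 8), (2/311) = +1.
Reciprocity: 55 ≡ 3 and 311 ≡ 3 (mod 4), so (55/311) = −(311/55).
Reduce top mod 55: now compute (36/55).
Pull out 2^2: since 55 ≡ 7 (mod 8), (2/55) = +1, so (2/55)^2 = +1.
Reciprocity: 9 ≡ 1 and 55 ≡ 3 (mod 4), so (9/55) = +(55/9).
Reduce top mod 9: now compute (1/9).
Reached (1/9) = 1. Collecting the sign flips along the way, the symbol is -1.

-1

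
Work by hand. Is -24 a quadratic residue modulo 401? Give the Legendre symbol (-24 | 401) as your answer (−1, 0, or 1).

-1

First reduce: -24 ≡ 377 (mod 401).
Reciprocity: 377 ≡ 1 and 401 ≡ 1 (mod 4), so (377/401) = +(401/377).
Reduce top mod 377: now compute (24/377).
Pull out 2^3: since 377 ≡ 1 (mod 8), (2/377) = +1, so (2/377)^3 = +1.
Reciprocity: 3 ≡ 3 and 377 ≡ 1 (mod 4), so (3/377) = +(377/3).
Reduce top mod 3: now compute (2/3).
Pull out 2: since 3 ≡ 3 (mod 8), (2/3) = -1.
Reached (1/3) = 1. Collecting the sign flips along the way, the symbol is -1.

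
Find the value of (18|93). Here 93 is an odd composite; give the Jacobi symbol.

Pull out 2: since 93 ≡ 5 (mod 8), (2/93) = -1.
Reciprocity: 9 ≡ 1 and 93 ≡ 1 (mod 4), so (9/93) = +(93/9).
Reduce top mod 9: now compute (3/9).
Reciprocity: 3 ≡ 3 and 9 ≡ 1 (mod 4), so (3/9) = +(9/3).
Reduce top mod 3: now compute (0/3).
Top reduces to 0: gcd > 1, so the symbol is 0.

0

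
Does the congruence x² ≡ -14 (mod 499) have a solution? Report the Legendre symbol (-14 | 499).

Euler's criterion: (-14/499) ≡ 485^249 (mod 499).
485^2 ≡ 196 (mod 499)
485^4 ≡ 492 (mod 499)
485^8 ≡ 49 (mod 499)
485^16 ≡ 405 (mod 499)
485^32 ≡ 353 (mod 499)
485^64 ≡ 358 (mod 499)
485^128 ≡ 420 (mod 499)
485^249 = 485^(128+64+32+16+8+1) ≡ 498 (mod 499).
Result is 498 ≡ −1, so (-14/499) = −1.

-1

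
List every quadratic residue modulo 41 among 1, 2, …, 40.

1,2,4,5,8,9,10,16,18,20,21,23,25,31,32,33,36,37,39,40

Square k = 1,…,20 (k and 41−k give the same square):
1²=1, 2²=4, 3²=9, 4²=16, 5²=25, 6²=36, 7²≡8, 8²≡23, 9²≡40, 10²≡18, 11²≡39, 12²≡21, 13²≡5, 14²≡32, 15²≡20, 16²≡10, 17²≡2, 18²≡37, 19²≡33, 20²≡31 (mod 41).
So the quadratic residues mod 41 are {1, 2, 4, 5, 8, 9, 10, 16, 18, 20, 21, 23, 25, 31, 32, 33, 36, 37, 39, 40}.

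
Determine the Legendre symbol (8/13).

-1

Pull out 2^3: since 13 ≡ 5 (mod 8), (2/13) = -1, so (2/13)^3 = -1.
Reached (1/13) = 1. Collecting the sign flips along the way, the symbol is -1.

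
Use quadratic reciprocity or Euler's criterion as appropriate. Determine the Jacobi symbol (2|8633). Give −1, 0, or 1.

Pull out 2: since 8633 ≡ 1 (mod 8), (2/8633) = +1.
Reached (1/8633) = 1. Collecting the sign flips along the way, the symbol is +1.

1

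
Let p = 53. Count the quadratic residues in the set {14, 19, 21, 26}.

0

(14/53) = -1 → non-residue.
(19/53) = -1 → non-residue.
(21/53) = -1 → non-residue.
(26/53) = -1 → non-residue.
Total quadratic residues among the 4: 0.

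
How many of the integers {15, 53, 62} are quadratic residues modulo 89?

(15/89) = -1 → non-residue.
(53/89) = +1 → QR.
(62/89) = -1 → non-residue.
Total quadratic residues among the 3: 1.

1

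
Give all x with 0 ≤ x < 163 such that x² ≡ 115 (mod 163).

Since 163 ≡ 3 (mod 4), a square root of 115 is 115^((163+1)/4) = 115^41 mod 163.
Repeated squaring: 115^2≡22, 115^4≡158, 115^8≡25, 115^16≡136, 115^32≡77 (mod 163).
115^41 = 115^(32+8+1) ≡ 21 (mod 163).
Check: 21² = 441 ≡ 115 (mod 163). The two roots are 21 and 142.

21, 142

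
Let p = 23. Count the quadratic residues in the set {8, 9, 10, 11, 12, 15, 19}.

3

(8/23) = +1 → QR.
(9/23) = +1 → QR.
(10/23) = -1 → non-residue.
(11/23) = -1 → non-residue.
(12/23) = +1 → QR.
(15/23) = -1 → non-residue.
(19/23) = -1 → non-residue.
Total quadratic residues among the 7: 3.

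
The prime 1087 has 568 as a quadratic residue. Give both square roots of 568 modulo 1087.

Since 1087 ≡ 3 (mod 4), a square root of 568 is 568^((1087+1)/4) = 568^272 mod 1087.
Repeated squaring: 568^2≡872, 568^4≡571, 568^8≡1028, 568^16≡220, 568^32≡572, 568^64≡1084, 568^128≡9, 568^256≡81 (mod 1087).
568^272 = 568^(256+16) ≡ 428 (mod 1087).
Check: 428² = 183184 ≡ 568 (mod 1087). The two roots are 428 and 659.

428, 659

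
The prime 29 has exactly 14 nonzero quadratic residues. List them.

Square k = 1,…,14 (k and 29−k give the same square):
1²=1, 2²=4, 3²=9, 4²=16, 5²=25, 6²≡7, 7²≡20, 8²≡6, 9²≡23, 10²≡13, 11²≡5, 12²≡28, 13²≡24, 14²≡22 (mod 29).
So the quadratic residues mod 29 are {1, 4, 5, 6, 7, 9, 13, 16, 20, 22, 23, 24, 25, 28}.

1,4,5,6,7,9,13,16,20,22,23,24,25,28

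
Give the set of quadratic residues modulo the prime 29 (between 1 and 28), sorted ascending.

1 4 5 6 7 9 13 16 20 22 23 24 25 28

Square k = 1,…,14 (k and 29−k give the same square):
1²=1, 2²=4, 3²=9, 4²=16, 5²=25, 6²≡7, 7²≡20, 8²≡6, 9²≡23, 10²≡13, 11²≡5, 12²≡28, 13²≡24, 14²≡22 (mod 29).
So the quadratic residues mod 29 are {1, 4, 5, 6, 7, 9, 13, 16, 20, 22, 23, 24, 25, 28}.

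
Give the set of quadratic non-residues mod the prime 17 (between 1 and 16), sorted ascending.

Square k = 1,…,8 (k and 17−k give the same square):
1²=1, 2²=4, 3²=9, 4²=16, 5²≡8, 6²≡2, 7²≡15, 8²≡13 (mod 17).
The residues are {1, 2, 4, 8, 9, 13, 15, 16}; the non-residues are the remaining 8 nonzero classes.

3, 5, 6, 7, 10, 11, 12, 14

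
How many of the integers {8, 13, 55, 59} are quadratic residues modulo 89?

2

(8/89) = +1 → QR.
(13/89) = -1 → non-residue.
(55/89) = +1 → QR.
(59/89) = -1 → non-residue.
Total quadratic residues among the 4: 2.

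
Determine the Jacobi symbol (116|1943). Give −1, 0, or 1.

0

Pull out 2^2: since 1943 ≡ 7 (mod 8), (2/1943) = +1, so (2/1943)^2 = +1.
Reciprocity: 29 ≡ 1 and 1943 ≡ 3 (mod 4), so (29/1943) = +(1943/29).
Reduce top mod 29: now compute (0/29).
Top reduces to 0: gcd > 1, so the symbol is 0.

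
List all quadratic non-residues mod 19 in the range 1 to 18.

Square k = 1,…,9 (k and 19−k give the same square):
1²=1, 2²=4, 3²=9, 4²=16, 5²≡6, 6²≡17, 7²≡11, 8²≡7, 9²≡5 (mod 19).
The residues are {1, 4, 5, 6, 7, 9, 11, 16, 17}; the non-residues are the remaining 9 nonzero classes.

2, 3, 8, 10, 12, 13, 14, 15, 18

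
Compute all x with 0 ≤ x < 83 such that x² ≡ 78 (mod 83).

Since 83 ≡ 3 (mod 4), a square root of 78 is 78^((83+1)/4) = 78^21 mod 83.
Repeated squaring: 78^2≡25, 78^4≡44, 78^8≡27, 78^16≡65 (mod 83).
78^21 = 78^(16+4+1) ≡ 59 (mod 83).
Check: 59² = 3481 ≡ 78 (mod 83). The two roots are 24 and 59.

24, 59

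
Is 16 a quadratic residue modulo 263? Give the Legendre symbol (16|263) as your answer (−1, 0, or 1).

1

Pull out 2^4: since 263 ≡ 7 (mod 8), (2/263) = +1, so (2/263)^4 = +1.
Reached (1/263) = 1. Collecting the sign flips along the way, the symbol is +1.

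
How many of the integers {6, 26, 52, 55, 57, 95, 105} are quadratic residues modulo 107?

(6/107) = -1 → non-residue.
(26/107) = -1 → non-residue.
(52/107) = +1 → QR.
(55/107) = -1 → non-residue.
(57/107) = +1 → QR.
(95/107) = -1 → non-residue.
(105/107) = +1 → QR.
Total quadratic residues among the 7: 3.

3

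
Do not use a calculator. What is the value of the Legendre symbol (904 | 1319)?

-1

Pull out 2^3: since 1319 ≡ 7 (mod 8), (2/1319) = +1, so (2/1319)^3 = +1.
Reciprocity: 113 ≡ 1 and 1319 ≡ 3 (mod 4), so (113/1319) = +(1319/113).
Reduce top mod 113: now compute (76/113).
Pull out 2^2: since 113 ≡ 1 (mod 8), (2/113) = +1, so (2/113)^2 = +1.
Reciprocity: 19 ≡ 3 and 113 ≡ 1 (mod 4), so (19/113) = +(113/19).
Reduce top mod 19: now compute (18/19).
Pull out 2: since 19 ≡ 3 (mod 8), (2/19) = -1.
Reciprocity: 9 ≡ 1 and 19 ≡ 3 (mod 4), so (9/19) = +(19/9).
Reduce top mod 9: now compute (1/9).
Reached (1/9) = 1. Collecting the sign flips along the way, the symbol is -1.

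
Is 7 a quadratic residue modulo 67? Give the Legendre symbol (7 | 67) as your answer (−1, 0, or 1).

-1

Reciprocity: 7 ≡ 3 and 67 ≡ 3 (mod 4), so (7/67) = −(67/7).
Reduce top mod 7: now compute (4/7).
Pull out 2^2: since 7 ≡ 7 (mod 8), (2/7) = +1, so (2/7)^2 = +1.
Reached (1/7) = 1. Collecting the sign flips along the way, the symbol is -1.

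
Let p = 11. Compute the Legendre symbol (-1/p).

-1

Euler's criterion: (-1/11) ≡ 10^5 (mod 11).
10^2 ≡ 1 (mod 11)
10^4 ≡ 1 (mod 11)
10^5 = 10^(4+1) ≡ 10 (mod 11).
Result is 10 ≡ −1, so (-1/11) = −1.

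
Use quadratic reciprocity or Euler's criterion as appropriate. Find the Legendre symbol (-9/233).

1

Euler's criterion: (-9/233) ≡ 224^116 (mod 233).
224^2 ≡ 81 (mod 233)
224^4 ≡ 37 (mod 233)
224^8 ≡ 204 (mod 233)
224^16 ≡ 142 (mod 233)
224^32 ≡ 126 (mod 233)
224^64 ≡ 32 (mod 233)
224^116 = 224^(64+32+16+4) ≡ 1 (mod 233).
Result is 1, so (-9/233) = 1.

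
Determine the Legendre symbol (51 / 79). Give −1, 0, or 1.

Euler's criterion: (51/79) ≡ 51^39 (mod 79).
51^2 ≡ 73 (mod 79)
51^4 ≡ 36 (mod 79)
51^8 ≡ 32 (mod 79)
51^16 ≡ 76 (mod 79)
51^32 ≡ 9 (mod 79)
51^39 = 51^(32+4+2+1) ≡ 1 (mod 79).
Result is 1, so (51/79) = 1.

1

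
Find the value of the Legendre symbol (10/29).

-1

Pull out 2: since 29 ≡ 5 (mod 8), (2/29) = -1.
Reciprocity: 5 ≡ 1 and 29 ≡ 1 (mod 4), so (5/29) = +(29/5).
Reduce top mod 5: now compute (4/5).
Pull out 2^2: since 5 ≡ 5 (mod 8), (2/5) = -1, so (2/5)^2 = +1.
Reached (1/5) = 1. Collecting the sign flips along the way, the symbol is -1.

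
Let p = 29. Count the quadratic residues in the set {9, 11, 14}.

1

(9/29) = +1 → QR.
(11/29) = -1 → non-residue.
(14/29) = -1 → non-residue.
Total quadratic residues among the 3: 1.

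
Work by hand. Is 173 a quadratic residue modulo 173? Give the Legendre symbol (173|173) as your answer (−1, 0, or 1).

0

First reduce: 173 ≡ 0 (mod 173).
Top reduces to 0: gcd > 1, so the symbol is 0.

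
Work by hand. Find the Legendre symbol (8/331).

-1

Euler's criterion: (8/331) ≡ 8^165 (mod 331).
8^2 ≡ 64 (mod 331)
8^4 ≡ 124 (mod 331)
8^8 ≡ 150 (mod 331)
8^16 ≡ 323 (mod 331)
8^32 ≡ 64 (mod 331)
8^64 ≡ 124 (mod 331)
8^128 ≡ 150 (mod 331)
8^165 = 8^(128+32+4+1) ≡ 330 (mod 331).
Result is 330 ≡ −1, so (8/331) = −1.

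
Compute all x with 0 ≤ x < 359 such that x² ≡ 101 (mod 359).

Since 359 ≡ 3 (mod 4), a square root of 101 is 101^((359+1)/4) = 101^90 mod 359.
Repeated squaring: 101^2≡149, 101^4≡302, 101^8≡18, 101^16≡324, 101^32≡148, 101^64≡5 (mod 359).
101^90 = 101^(64+16+8+2) ≡ 222 (mod 359).
Check: 222² = 49284 ≡ 101 (mod 359). The two roots are 137 and 222.

137, 222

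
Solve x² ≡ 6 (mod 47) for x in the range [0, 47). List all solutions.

Since 47 ≡ 3 (mod 4), a square root of 6 is 6^((47+1)/4) = 6^12 mod 47.
Repeated squaring: 6^2≡36, 6^4≡27, 6^8≡24 (mod 47).
6^12 = 6^(8+4) ≡ 37 (mod 47).
Check: 37² = 1369 ≡ 6 (mod 47). The two roots are 10 and 37.

10, 37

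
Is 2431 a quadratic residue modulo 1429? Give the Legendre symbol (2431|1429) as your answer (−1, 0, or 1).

-1

First reduce: 2431 ≡ 1002 (mod 1429).
Pull out 2: since 1429 ≡ 5 (mod 8), (2/1429) = -1.
Reciprocity: 501 ≡ 1 and 1429 ≡ 1 (mod 4), so (501/1429) = +(1429/501).
Reduce top mod 501: now compute (427/501).
Reciprocity: 427 ≡ 3 and 501 ≡ 1 (mod 4), so (427/501) = +(501/427).
Reduce top mod 427: now compute (74/427).
Pull out 2: since 427 ≡ 3 (mod 8), (2/427) = -1.
Reciprocity: 37 ≡ 1 and 427 ≡ 3 (mod 4), so (37/427) = +(427/37).
Reduce top mod 37: now compute (20/37).
Pull out 2^2: since 37 ≡ 5 (mod 8), (2/37) = -1, so (2/37)^2 = +1.
Reciprocity: 5 ≡ 1 and 37 ≡ 1 (mod 4), so (5/37) = +(37/5).
Reduce top mod 5: now compute (2/5).
Pull out 2: since 5 ≡ 5 (mod 8), (2/5) = -1.
Reached (1/5) = 1. Collecting the sign flips along the way, the symbol is -1.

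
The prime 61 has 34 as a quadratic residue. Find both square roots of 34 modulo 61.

61 ≡ 1 (mod 4), so we find a root by search.
Trying successive values, 20² = 400 ≡ 34 (mod 61). The other root is 61 − 20 = 41.

20, 41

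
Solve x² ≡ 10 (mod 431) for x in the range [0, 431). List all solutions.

Since 431 ≡ 3 (mod 4), a square root of 10 is 10^((431+1)/4) = 10^108 mod 431.
Repeated squaring: 10^2≡100, 10^4≡87, 10^8≡242, 10^16≡379, 10^32≡118, 10^64≡132 (mod 431).
10^108 = 10^(64+32+8+4) ≡ 410 (mod 431).
Check: 410² = 168100 ≡ 10 (mod 431). The two roots are 21 and 410.

21, 410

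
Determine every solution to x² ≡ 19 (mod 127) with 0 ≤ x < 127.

20, 107

Since 127 ≡ 3 (mod 4), a square root of 19 is 19^((127+1)/4) = 19^32 mod 127.
Repeated squaring: 19^2≡107, 19^4≡19, 19^8≡107, 19^16≡19, 19^32≡107 (mod 127).
19^32 = 19^(32) ≡ 107 (mod 127).
Check: 107² = 11449 ≡ 19 (mod 127). The two roots are 20 and 107.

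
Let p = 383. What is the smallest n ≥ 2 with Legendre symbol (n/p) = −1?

5

(2/383) = +1, so 2 is a residue.
(3/383) = +1, so 3 is a residue.
(4/383) = +1, so 4 is a residue.
(5/383) = −1, so 5 is the smallest positive non-residue mod 383.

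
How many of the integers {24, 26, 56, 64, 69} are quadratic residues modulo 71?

2

(24/71) = +1 → QR.
(26/71) = -1 → non-residue.
(56/71) = -1 → non-residue.
(64/71) = +1 → QR.
(69/71) = -1 → non-residue.
Total quadratic residues among the 5: 2.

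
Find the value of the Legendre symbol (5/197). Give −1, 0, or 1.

Euler's criterion: (5/197) ≡ 5^98 (mod 197).
5^2 ≡ 25 (mod 197)
5^4 ≡ 34 (mod 197)
5^8 ≡ 171 (mod 197)
5^16 ≡ 85 (mod 197)
5^32 ≡ 133 (mod 197)
5^64 ≡ 156 (mod 197)
5^98 = 5^(64+32+2) ≡ 196 (mod 197).
Result is 196 ≡ −1, so (5/197) = −1.

-1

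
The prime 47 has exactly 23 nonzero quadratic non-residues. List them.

5,10,11,13,15,19,20,22,23,26,29,30,31,33,35,38,39,40,41,43,44,45,46

Square k = 1,…,23 (k and 47−k give the same square):
1²=1, 2²=4, 3²=9, 4²=16, 5²=25, 6²=36, 7²≡2, 8²≡17, 9²≡34, 10²≡6, 11²≡27, 12²≡3, 13²≡28, 14²≡8, 15²≡37, 16²≡21, 17²≡7, 18²≡42, 19²≡32, 20²≡24, 21²≡18, 22²≡14, 23²≡12 (mod 47).
The residues are {1, 2, 3, 4, 6, 7, 8, 9, 12, 14, 16, 17, 18, 21, 24, 25, 27, 28, 32, 34, 36, 37, 42}; the non-residues are the remaining 23 nonzero classes.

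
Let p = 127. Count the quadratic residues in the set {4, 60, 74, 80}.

3

(4/127) = +1 → QR.
(60/127) = +1 → QR.
(74/127) = +1 → QR.
(80/127) = -1 → non-residue.
Total quadratic residues among the 4: 3.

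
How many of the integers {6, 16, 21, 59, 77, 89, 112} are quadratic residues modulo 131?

(6/131) = -1 → non-residue.
(16/131) = +1 → QR.
(21/131) = +1 → QR.
(59/131) = +1 → QR.
(77/131) = +1 → QR.
(89/131) = +1 → QR.
(112/131) = +1 → QR.
Total quadratic residues among the 7: 6.

6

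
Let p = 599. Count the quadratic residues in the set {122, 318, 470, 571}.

(122/599) = -1 → non-residue.
(318/599) = +1 → QR.
(470/599) = +1 → QR.
(571/599) = +1 → QR.
Total quadratic residues among the 4: 3.

3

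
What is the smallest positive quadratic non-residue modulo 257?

(2/257) = +1, so 2 is a residue.
(3/257) = −1, so 3 is the smallest positive non-residue mod 257.

3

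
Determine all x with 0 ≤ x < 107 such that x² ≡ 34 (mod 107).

Since 107 ≡ 3 (mod 4), a square root of 34 is 34^((107+1)/4) = 34^27 mod 107.
Repeated squaring: 34^2≡86, 34^4≡13, 34^8≡62, 34^16≡99 (mod 107).
34^27 = 34^(16+8+2+1) ≡ 81 (mod 107).
Check: 81² = 6561 ≡ 34 (mod 107). The two roots are 26 and 81.

26, 81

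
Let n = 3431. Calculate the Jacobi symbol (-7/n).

First reduce: -7 ≡ 3424 (mod 3431).
Pull out 2^5: since 3431 ≡ 7 (mod 8), (2/3431) = +1, so (2/3431)^5 = +1.
Reciprocity: 107 ≡ 3 and 3431 ≡ 3 (mod 4), so (107/3431) = −(3431/107).
Reduce top mod 107: now compute (7/107).
Reciprocity: 7 ≡ 3 and 107 ≡ 3 (mod 4), so (7/107) = −(107/7).
Reduce top mod 7: now compute (2/7).
Pull out 2: since 7 ≡ 7 (mod 8), (2/7) = +1.
Reached (1/7) = 1. Collecting the sign flips along the way, the symbol is +1.

1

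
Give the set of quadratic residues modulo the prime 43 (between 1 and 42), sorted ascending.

1 4 6 9 10 11 13 14 15 16 17 21 23 24 25 31 35 36 38 40 41

Square k = 1,…,21 (k and 43−k give the same square):
1²=1, 2²=4, 3²=9, 4²=16, 5²=25, 6²=36, 7²≡6, 8²≡21, 9²≡38, 10²≡14, 11²≡35, 12²≡15, 13²≡40, 14²≡24, 15²≡10, 16²≡41, 17²≡31, 18²≡23, 19²≡17, 20²≡13, 21²≡11 (mod 43).
So the quadratic residues mod 43 are {1, 4, 6, 9, 10, 11, 13, 14, 15, 16, 17, 21, 23, 24, 25, 31, 35, 36, 38, 40, 41}.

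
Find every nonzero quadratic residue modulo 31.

Square k = 1,…,15 (k and 31−k give the same square):
1²=1, 2²=4, 3²=9, 4²=16, 5²=25, 6²≡5, 7²≡18, 8²≡2, 9²≡19, 10²≡7, 11²≡28, 12²≡20, 13²≡14, 14²≡10, 15²≡8 (mod 31).
So the quadratic residues mod 31 are {1, 2, 4, 5, 7, 8, 9, 10, 14, 16, 18, 19, 20, 25, 28}.

1 2 4 5 7 8 9 10 14 16 18 19 20 25 28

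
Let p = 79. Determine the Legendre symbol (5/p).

Euler's criterion: (5/79) ≡ 5^39 (mod 79).
5^2 ≡ 25 (mod 79)
5^4 ≡ 72 (mod 79)
5^8 ≡ 49 (mod 79)
5^16 ≡ 31 (mod 79)
5^32 ≡ 13 (mod 79)
5^39 = 5^(32+4+2+1) ≡ 1 (mod 79).
Result is 1, so (5/79) = 1.

1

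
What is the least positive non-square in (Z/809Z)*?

(2/809) = +1, so 2 is a residue.
(3/809) = −1, so 3 is the smallest positive non-residue mod 809.

3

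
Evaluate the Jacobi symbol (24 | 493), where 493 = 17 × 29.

-1

Pull out 2^3: since 493 ≡ 5 (mod 8), (2/493) = -1, so (2/493)^3 = -1.
Reciprocity: 3 ≡ 3 and 493 ≡ 1 (mod 4), so (3/493) = +(493/3).
Reduce top mod 3: now compute (1/3).
Reached (1/3) = 1. Collecting the sign flips along the way, the symbol is -1.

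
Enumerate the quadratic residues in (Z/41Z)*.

1 2 4 5 8 9 10 16 18 20 21 23 25 31 32 33 36 37 39 40

Square k = 1,…,20 (k and 41−k give the same square):
1²=1, 2²=4, 3²=9, 4²=16, 5²=25, 6²=36, 7²≡8, 8²≡23, 9²≡40, 10²≡18, 11²≡39, 12²≡21, 13²≡5, 14²≡32, 15²≡20, 16²≡10, 17²≡2, 18²≡37, 19²≡33, 20²≡31 (mod 41).
So the quadratic residues mod 41 are {1, 2, 4, 5, 8, 9, 10, 16, 18, 20, 21, 23, 25, 31, 32, 33, 36, 37, 39, 40}.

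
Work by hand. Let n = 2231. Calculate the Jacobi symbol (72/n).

Pull out 2^3: since 2231 ≡ 7 (mod 8), (2/2231) = +1, so (2/2231)^3 = +1.
Reciprocity: 9 ≡ 1 and 2231 ≡ 3 (mod 4), so (9/2231) = +(2231/9).
Reduce top mod 9: now compute (8/9).
Pull out 2^3: since 9 ≡ 1 (mod 8), (2/9) = +1, so (2/9)^3 = +1.
Reached (1/9) = 1. Collecting the sign flips along the way, the symbol is +1.

1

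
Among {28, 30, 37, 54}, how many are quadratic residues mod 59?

(28/59) = +1 → QR.
(30/59) = -1 → non-residue.
(37/59) = -1 → non-residue.
(54/59) = -1 → non-residue.
Total quadratic residues among the 4: 1.

1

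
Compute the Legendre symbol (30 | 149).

Pull out 2: since 149 ≡ 5 (mod 8), (2/149) = -1.
Reciprocity: 15 ≡ 3 and 149 ≡ 1 (mod 4), so (15/149) = +(149/15).
Reduce top mod 15: now compute (14/15).
Pull out 2: since 15 ≡ 7 (mod 8), (2/15) = +1.
Reciprocity: 7 ≡ 3 and 15 ≡ 3 (mod 4), so (7/15) = −(15/7).
Reduce top mod 7: now compute (1/7).
Reached (1/7) = 1. Collecting the sign flips along the way, the symbol is +1.

1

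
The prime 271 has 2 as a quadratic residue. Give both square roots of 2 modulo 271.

96, 175

Since 271 ≡ 3 (mod 4), a square root of 2 is 2^((271+1)/4) = 2^68 mod 271.
Repeated squaring: 2^2≡4, 2^4≡16, 2^8≡256, 2^16≡225, 2^32≡219, 2^64≡265 (mod 271).
2^68 = 2^(64+4) ≡ 175 (mod 271).
Check: 175² = 30625 ≡ 2 (mod 271). The two roots are 96 and 175.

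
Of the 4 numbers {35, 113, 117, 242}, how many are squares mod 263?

3

(35/263) = +1 → QR.
(113/263) = -1 → non-residue.
(117/263) = +1 → QR.
(242/263) = +1 → QR.
Total quadratic residues among the 4: 3.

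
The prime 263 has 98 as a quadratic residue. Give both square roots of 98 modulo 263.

Since 263 ≡ 3 (mod 4), a square root of 98 is 98^((263+1)/4) = 98^66 mod 263.
Repeated squaring: 98^2≡136, 98^4≡86, 98^8≡32, 98^16≡235, 98^32≡258, 98^64≡25 (mod 263).
98^66 = 98^(64+2) ≡ 244 (mod 263).
Check: 244² = 59536 ≡ 98 (mod 263). The two roots are 19 and 244.

19, 244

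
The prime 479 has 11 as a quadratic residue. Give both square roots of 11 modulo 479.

58, 421

Since 479 ≡ 3 (mod 4), a square root of 11 is 11^((479+1)/4) = 11^120 mod 479.
Repeated squaring: 11^2≡121, 11^4≡271, 11^8≡154, 11^16≡245, 11^32≡150, 11^64≡466 (mod 479).
11^120 = 11^(64+32+16+8) ≡ 421 (mod 479).
Check: 421² = 177241 ≡ 11 (mod 479). The two roots are 58 and 421.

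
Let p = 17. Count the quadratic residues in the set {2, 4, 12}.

(2/17) = +1 → QR.
(4/17) = +1 → QR.
(12/17) = -1 → non-residue.
Total quadratic residues among the 3: 2.

2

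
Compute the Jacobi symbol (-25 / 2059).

-1

First reduce: -25 ≡ 2034 (mod 2059).
Pull out 2: since 2059 ≡ 3 (mod 8), (2/2059) = -1.
Reciprocity: 1017 ≡ 1 and 2059 ≡ 3 (mod 4), so (1017/2059) = +(2059/1017).
Reduce top mod 1017: now compute (25/1017).
Reciprocity: 25 ≡ 1 and 1017 ≡ 1 (mod 4), so (25/1017) = +(1017/25).
Reduce top mod 25: now compute (17/25).
Reciprocity: 17 ≡ 1 and 25 ≡ 1 (mod 4), so (17/25) = +(25/17).
Reduce top mod 17: now compute (8/17).
Pull out 2^3: since 17 ≡ 1 (mod 8), (2/17) = +1, so (2/17)^3 = +1.
Reached (1/17) = 1. Collecting the sign flips along the way, the symbol is -1.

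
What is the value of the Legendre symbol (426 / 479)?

1

Euler's criterion: (426/479) ≡ 426^239 (mod 479).
426^2 ≡ 414 (mod 479)
426^4 ≡ 393 (mod 479)
426^8 ≡ 211 (mod 479)
426^16 ≡ 453 (mod 479)
426^32 ≡ 197 (mod 479)
426^64 ≡ 10 (mod 479)
426^128 ≡ 100 (mod 479)
426^239 = 426^(128+64+32+8+4+2+1) ≡ 1 (mod 479).
Result is 1, so (426/479) = 1.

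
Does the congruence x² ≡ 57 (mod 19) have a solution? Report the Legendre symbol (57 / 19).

First reduce: 57 ≡ 0 (mod 19).
Top reduces to 0: gcd > 1, so the symbol is 0.

0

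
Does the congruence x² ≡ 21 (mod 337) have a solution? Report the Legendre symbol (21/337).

Reciprocity: 21 ≡ 1 and 337 ≡ 1 (mod 4), so (21/337) = +(337/21).
Reduce top mod 21: now compute (1/21).
Reached (1/21) = 1. Collecting the sign flips along the way, the symbol is +1.

1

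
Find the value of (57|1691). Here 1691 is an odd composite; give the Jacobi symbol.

Reciprocity: 57 ≡ 1 and 1691 ≡ 3 (mod 4), so (57/1691) = +(1691/57).
Reduce top mod 57: now compute (38/57).
Pull out 2: since 57 ≡ 1 (mod 8), (2/57) = +1.
Reciprocity: 19 ≡ 3 and 57 ≡ 1 (mod 4), so (19/57) = +(57/19).
Reduce top mod 19: now compute (0/19).
Top reduces to 0: gcd > 1, so the symbol is 0.

0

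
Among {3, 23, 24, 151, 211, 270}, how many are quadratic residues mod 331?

(3/331) = -1 → non-residue.
(23/331) = -1 → non-residue.
(24/331) = +1 → QR.
(151/331) = -1 → non-residue.
(211/331) = -1 → non-residue.
(270/331) = +1 → QR.
Total quadratic residues among the 6: 2.

2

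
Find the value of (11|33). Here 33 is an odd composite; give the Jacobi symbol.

0

Reciprocity: 11 ≡ 3 and 33 ≡ 1 (mod 4), so (11/33) = +(33/11).
Reduce top mod 11: now compute (0/11).
Top reduces to 0: gcd > 1, so the symbol is 0.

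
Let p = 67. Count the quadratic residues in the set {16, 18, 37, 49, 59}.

(16/67) = +1 → QR.
(18/67) = -1 → non-residue.
(37/67) = +1 → QR.
(49/67) = +1 → QR.
(59/67) = +1 → QR.
Total quadratic residues among the 5: 4.

4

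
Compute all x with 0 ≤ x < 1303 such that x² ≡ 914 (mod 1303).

183, 1120

Since 1303 ≡ 3 (mod 4), a square root of 914 is 914^((1303+1)/4) = 914^326 mod 1303.
Repeated squaring: 914^2≡173, 914^4≡1263, 914^8≡297, 914^16≡908, 914^32≡968, 914^64≡167, 914^128≡526, 914^256≡440 (mod 1303).
914^326 = 914^(256+64+4+2) ≡ 1120 (mod 1303).
Check: 1120² = 1254400 ≡ 914 (mod 1303). The two roots are 183 and 1120.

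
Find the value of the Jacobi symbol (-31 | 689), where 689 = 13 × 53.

First reduce: -31 ≡ 658 (mod 689).
Pull out 2: since 689 ≡ 1 (mod 8), (2/689) = +1.
Reciprocity: 329 ≡ 1 and 689 ≡ 1 (mod 4), so (329/689) = +(689/329).
Reduce top mod 329: now compute (31/329).
Reciprocity: 31 ≡ 3 and 329 ≡ 1 (mod 4), so (31/329) = +(329/31).
Reduce top mod 31: now compute (19/31).
Reciprocity: 19 ≡ 3 and 31 ≡ 3 (mod 4), so (19/31) = −(31/19).
Reduce top mod 19: now compute (12/19).
Pull out 2^2: since 19 ≡ 3 (mod 8), (2/19) = -1, so (2/19)^2 = +1.
Reciprocity: 3 ≡ 3 and 19 ≡ 3 (mod 4), so (3/19) = −(19/3).
Reduce top mod 3: now compute (1/3).
Reached (1/3) = 1. Collecting the sign flips along the way, the symbol is +1.

1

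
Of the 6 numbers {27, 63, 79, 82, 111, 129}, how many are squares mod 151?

(27/151) = -1 → non-residue.
(63/151) = -1 → non-residue.
(79/151) = -1 → non-residue.
(82/151) = -1 → non-residue.
(111/151) = -1 → non-residue.
(129/151) = -1 → non-residue.
Total quadratic residues among the 6: 0.

0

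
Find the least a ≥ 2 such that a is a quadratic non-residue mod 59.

(2/59) = −1, so 2 is the smallest positive non-residue mod 59.

2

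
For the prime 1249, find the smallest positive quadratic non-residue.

(2/1249) = +1, so 2 is a residue.
(3/1249) = +1, so 3 is a residue.
(4/1249) = +1, so 4 is a residue.
(5/1249) = +1, so 5 is a residue.
(6/1249) = +1, so 6 is a residue.
(7/1249) = −1, so 7 is the smallest positive non-residue mod 1249.

7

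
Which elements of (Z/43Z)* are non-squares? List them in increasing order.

Square k = 1,…,21 (k and 43−k give the same square):
1²=1, 2²=4, 3²=9, 4²=16, 5²=25, 6²=36, 7²≡6, 8²≡21, 9²≡38, 10²≡14, 11²≡35, 12²≡15, 13²≡40, 14²≡24, 15²≡10, 16²≡41, 17²≡31, 18²≡23, 19²≡17, 20²≡13, 21²≡11 (mod 43).
The residues are {1, 4, 6, 9, 10, 11, 13, 14, 15, 16, 17, 21, 23, 24, 25, 31, 35, 36, 38, 40, 41}; the non-residues are the remaining 21 nonzero classes.

2 3 5 7 8 12 18 19 20 22 26 27 28 29 30 32 33 34 37 39 42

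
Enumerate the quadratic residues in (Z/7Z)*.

1,2,4

Square k = 1,…,3 (k and 7−k give the same square):
1²=1, 2²=4, 3²≡2 (mod 7).
So the quadratic residues mod 7 are {1, 2, 4}.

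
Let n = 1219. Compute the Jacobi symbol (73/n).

Reciprocity: 73 ≡ 1 and 1219 ≡ 3 (mod 4), so (73/1219) = +(1219/73).
Reduce top mod 73: now compute (51/73).
Reciprocity: 51 ≡ 3 and 73 ≡ 1 (mod 4), so (51/73) = +(73/51).
Reduce top mod 51: now compute (22/51).
Pull out 2: since 51 ≡ 3 (mod 8), (2/51) = -1.
Reciprocity: 11 ≡ 3 and 51 ≡ 3 (mod 4), so (11/51) = −(51/11).
Reduce top mod 11: now compute (7/11).
Reciprocity: 7 ≡ 3 and 11 ≡ 3 (mod 4), so (7/11) = −(11/7).
Reduce top mod 7: now compute (4/7).
Pull out 2^2: since 7 ≡ 7 (mod 8), (2/7) = +1, so (2/7)^2 = +1.
Reached (1/7) = 1. Collecting the sign flips along the way, the symbol is -1.

-1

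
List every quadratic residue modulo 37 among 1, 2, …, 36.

1 3 4 7 9 10 11 12 16 21 25 26 27 28 30 33 34 36

Square k = 1,…,18 (k and 37−k give the same square):
1²=1, 2²=4, 3²=9, 4²=16, 5²=25, 6²=36, 7²≡12, 8²≡27, 9²≡7, 10²≡26, 11²≡10, 12²≡33, 13²≡21, 14²≡11, 15²≡3, 16²≡34, 17²≡30, 18²≡28 (mod 37).
So the quadratic residues mod 37 are {1, 3, 4, 7, 9, 10, 11, 12, 16, 21, 25, 26, 27, 28, 30, 33, 34, 36}.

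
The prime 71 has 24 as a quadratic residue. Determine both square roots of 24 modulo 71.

Since 71 ≡ 3 (mod 4), a square root of 24 is 24^((71+1)/4) = 24^18 mod 71.
Repeated squaring: 24^2≡8, 24^4≡64, 24^8≡49, 24^16≡58 (mod 71).
24^18 = 24^(16+2) ≡ 38 (mod 71).
Check: 38² = 1444 ≡ 24 (mod 71). The two roots are 33 and 38.

33, 38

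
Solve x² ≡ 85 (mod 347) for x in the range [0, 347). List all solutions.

99, 248

Since 347 ≡ 3 (mod 4), a square root of 85 is 85^((347+1)/4) = 85^87 mod 347.
Repeated squaring: 85^2≡285, 85^4≡27, 85^8≡35, 85^16≡184, 85^32≡197, 85^64≡292 (mod 347).
85^87 = 85^(64+16+4+2+1) ≡ 99 (mod 347).
Check: 99² = 9801 ≡ 85 (mod 347). The two roots are 99 and 248.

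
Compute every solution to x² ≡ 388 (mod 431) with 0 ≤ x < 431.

Since 431 ≡ 3 (mod 4), a square root of 388 is 388^((431+1)/4) = 388^108 mod 431.
Repeated squaring: 388^2≡125, 388^4≡109, 388^8≡244, 388^16≡58, 388^32≡347, 388^64≡160 (mod 431).
388^108 = 388^(64+32+8+4) ≡ 41 (mod 431).
Check: 41² = 1681 ≡ 388 (mod 431). The two roots are 41 and 390.

41, 390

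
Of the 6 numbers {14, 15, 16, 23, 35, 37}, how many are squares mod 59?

3

(14/59) = -1 → non-residue.
(15/59) = +1 → QR.
(16/59) = +1 → QR.
(23/59) = -1 → non-residue.
(35/59) = +1 → QR.
(37/59) = -1 → non-residue.
Total quadratic residues among the 6: 3.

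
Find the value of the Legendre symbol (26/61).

Pull out 2: since 61 ≡ 5 (mod 8), (2/61) = -1.
Reciprocity: 13 ≡ 1 and 61 ≡ 1 (mod 4), so (13/61) = +(61/13).
Reduce top mod 13: now compute (9/13).
Reciprocity: 9 ≡ 1 and 13 ≡ 1 (mod 4), so (9/13) = +(13/9).
Reduce top mod 9: now compute (4/9).
Pull out 2^2: since 9 ≡ 1 (mod 8), (2/9) = +1, so (2/9)^2 = +1.
Reached (1/9) = 1. Collecting the sign flips along the way, the symbol is -1.

-1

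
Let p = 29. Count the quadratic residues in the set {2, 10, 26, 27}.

0

(2/29) = -1 → non-residue.
(10/29) = -1 → non-residue.
(26/29) = -1 → non-residue.
(27/29) = -1 → non-residue.
Total quadratic residues among the 4: 0.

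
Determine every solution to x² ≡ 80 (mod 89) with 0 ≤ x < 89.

13, 76

89 ≡ 1 (mod 4), so we find a root by search.
Trying successive values, 13² = 169 ≡ 80 (mod 89). The other root is 89 − 13 = 76.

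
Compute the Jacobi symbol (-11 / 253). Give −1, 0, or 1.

0

First reduce: -11 ≡ 242 (mod 253).
Pull out 2: since 253 ≡ 5 (mod 8), (2/253) = -1.
Reciprocity: 121 ≡ 1 and 253 ≡ 1 (mod 4), so (121/253) = +(253/121).
Reduce top mod 121: now compute (11/121).
Reciprocity: 11 ≡ 3 and 121 ≡ 1 (mod 4), so (11/121) = +(121/11).
Reduce top mod 11: now compute (0/11).
Top reduces to 0: gcd > 1, so the symbol is 0.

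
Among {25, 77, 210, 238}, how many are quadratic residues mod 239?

1

(25/239) = +1 → QR.
(77/239) = -1 → non-residue.
(210/239) = -1 → non-residue.
(238/239) = -1 → non-residue.
Total quadratic residues among the 4: 1.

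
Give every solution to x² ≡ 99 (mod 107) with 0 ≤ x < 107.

45, 62

Since 107 ≡ 3 (mod 4), a square root of 99 is 99^((107+1)/4) = 99^27 mod 107.
Repeated squaring: 99^2≡64, 99^4≡30, 99^8≡44, 99^16≡10 (mod 107).
99^27 = 99^(16+8+2+1) ≡ 62 (mod 107).
Check: 62² = 3844 ≡ 99 (mod 107). The two roots are 45 and 62.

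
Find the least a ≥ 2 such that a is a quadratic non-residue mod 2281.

(2/2281) = +1, so 2 is a residue.
(3/2281) = +1, so 3 is a residue.
(4/2281) = +1, so 4 is a residue.
(5/2281) = +1, so 5 is a residue.
(6/2281) = +1, so 6 is a residue.
(7/2281) = −1, so 7 is the smallest positive non-residue mod 2281.

7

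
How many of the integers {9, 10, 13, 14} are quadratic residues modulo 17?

(9/17) = +1 → QR.
(10/17) = -1 → non-residue.
(13/17) = +1 → QR.
(14/17) = -1 → non-residue.
Total quadratic residues among the 4: 2.

2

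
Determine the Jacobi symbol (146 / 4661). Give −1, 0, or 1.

Pull out 2: since 4661 ≡ 5 (mod 8), (2/4661) = -1.
Reciprocity: 73 ≡ 1 and 4661 ≡ 1 (mod 4), so (73/4661) = +(4661/73).
Reduce top mod 73: now compute (62/73).
Pull out 2: since 73 ≡ 1 (mod 8), (2/73) = +1.
Reciprocity: 31 ≡ 3 and 73 ≡ 1 (mod 4), so (31/73) = +(73/31).
Reduce top mod 31: now compute (11/31).
Reciprocity: 11 ≡ 3 and 31 ≡ 3 (mod 4), so (11/31) = −(31/11).
Reduce top mod 11: now compute (9/11).
Reciprocity: 9 ≡ 1 and 11 ≡ 3 (mod 4), so (9/11) = +(11/9).
Reduce top mod 9: now compute (2/9).
Pull out 2: since 9 ≡ 1 (mod 8), (2/9) = +1.
Reached (1/9) = 1. Collecting the sign flips along the way, the symbol is +1.

1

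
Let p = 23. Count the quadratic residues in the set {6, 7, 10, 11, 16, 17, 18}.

3

(6/23) = +1 → QR.
(7/23) = -1 → non-residue.
(10/23) = -1 → non-residue.
(11/23) = -1 → non-residue.
(16/23) = +1 → QR.
(17/23) = -1 → non-residue.
(18/23) = +1 → QR.
Total quadratic residues among the 7: 3.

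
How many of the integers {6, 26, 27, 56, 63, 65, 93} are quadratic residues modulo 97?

(6/97) = +1 → QR.
(26/97) = -1 → non-residue.
(27/97) = +1 → QR.
(56/97) = -1 → non-residue.
(63/97) = -1 → non-residue.
(65/97) = +1 → QR.
(93/97) = +1 → QR.
Total quadratic residues among the 7: 4.

4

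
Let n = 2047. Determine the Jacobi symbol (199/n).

-1

Reciprocity: 199 ≡ 3 and 2047 ≡ 3 (mod 4), so (199/2047) = −(2047/199).
Reduce top mod 199: now compute (57/199).
Reciprocity: 57 ≡ 1 and 199 ≡ 3 (mod 4), so (57/199) = +(199/57).
Reduce top mod 57: now compute (28/57).
Pull out 2^2: since 57 ≡ 1 (mod 8), (2/57) = +1, so (2/57)^2 = +1.
Reciprocity: 7 ≡ 3 and 57 ≡ 1 (mod 4), so (7/57) = +(57/7).
Reduce top mod 7: now compute (1/7).
Reached (1/7) = 1. Collecting the sign flips along the way, the symbol is -1.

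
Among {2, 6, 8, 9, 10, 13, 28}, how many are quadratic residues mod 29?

4

(2/29) = -1 → non-residue.
(6/29) = +1 → QR.
(8/29) = -1 → non-residue.
(9/29) = +1 → QR.
(10/29) = -1 → non-residue.
(13/29) = +1 → QR.
(28/29) = +1 → QR.
Total quadratic residues among the 7: 4.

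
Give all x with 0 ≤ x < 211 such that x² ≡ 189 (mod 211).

Since 211 ≡ 3 (mod 4), a square root of 189 is 189^((211+1)/4) = 189^53 mod 211.
Repeated squaring: 189^2≡62, 189^4≡46, 189^8≡6, 189^16≡36, 189^32≡30 (mod 211).
189^53 = 189^(32+16+4+1) ≡ 20 (mod 211).
Check: 20² = 400 ≡ 189 (mod 211). The two roots are 20 and 191.

20, 191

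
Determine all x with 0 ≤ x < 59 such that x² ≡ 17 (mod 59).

28, 31

Since 59 ≡ 3 (mod 4), a square root of 17 is 17^((59+1)/4) = 17^15 mod 59.
Repeated squaring: 17^2≡53, 17^4≡36, 17^8≡57 (mod 59).
17^15 = 17^(8+4+2+1) ≡ 28 (mod 59).
Check: 28² = 784 ≡ 17 (mod 59). The two roots are 28 and 31.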